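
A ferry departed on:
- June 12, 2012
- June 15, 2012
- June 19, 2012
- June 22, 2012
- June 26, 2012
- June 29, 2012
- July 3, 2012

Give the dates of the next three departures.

The gap pattern 3, 4, 3, 4, 3, 4 repeats every 2 events.
These are the Tuesdays and Fridays of each week.
Next Friday: July 6, 2012.
The following Tuesday is July 10, 2012.
The following Friday is July 13, 2012.

July 6, 2012; July 10, 2012; July 13, 2012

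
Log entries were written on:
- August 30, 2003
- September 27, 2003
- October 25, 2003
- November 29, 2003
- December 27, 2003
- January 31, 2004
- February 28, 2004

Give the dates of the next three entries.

March 27, 2004; April 24, 2004; May 29, 2004

Every date is a Saturday; gaps 28, 28, 35, 28, 35, 28 days.
Each is the last Saturday of its month (at least one falls on the 29th or later, ruling out '4th Saturday').
Last Saturday of March 2004: March 27, 2004.
Last Saturday of April 2004: April 24, 2004.
Last Saturday of May 2004: May 29, 2004.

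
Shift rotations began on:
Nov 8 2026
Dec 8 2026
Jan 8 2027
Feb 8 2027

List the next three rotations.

Mar 8 2027, Apr 8 2027, May 8 2027

The day-of-month is always 8 (30, 31, 31 days between events).
So this recurs on the 8th of each month.
March 2027: Mar 8 2027.
April 2027: Apr 8 2027.
May 2027: May 8 2027.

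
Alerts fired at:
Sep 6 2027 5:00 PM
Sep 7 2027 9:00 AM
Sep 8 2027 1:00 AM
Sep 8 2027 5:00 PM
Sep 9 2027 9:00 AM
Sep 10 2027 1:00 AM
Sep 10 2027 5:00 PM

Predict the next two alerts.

Sep 11 2027 9:00 AM, Sep 12 2027 1:00 AM

The interval is a steady 16 hours (16, 16, 16, 16, 16, 16).
Sep 10 2027 5:00 PM + 16 h = Sep 11 2027 9:00 AM.
Sep 11 2027 9:00 AM + 16 h = Sep 12 2027 1:00 AM.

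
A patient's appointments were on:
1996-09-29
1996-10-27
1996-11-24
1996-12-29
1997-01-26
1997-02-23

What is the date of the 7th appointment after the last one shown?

1997-09-28

Every date is a Sunday; gaps 28, 28, 35, 28, 28 days.
Each is the last Sunday of its month (at least one falls on the 29th or later, ruling out '4th Sunday').
March 1997 ends with Sunday 1997-03-30.
April 1997 ends with Sunday 1997-04-27.
May 1997 ends with Sunday 1997-05-25.
June 1997 ends with Sunday 1997-06-29.
Last Sunday of July 1997: 1997-07-27.
Last Sunday of August 1997: 1997-08-31.
Last Sunday of September 1997: 1997-09-28.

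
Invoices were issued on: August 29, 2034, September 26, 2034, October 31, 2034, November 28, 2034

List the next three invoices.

December 26, 2034; January 30, 2035; February 27, 2035

Every date is a Tuesday; gaps 28, 35, 28 days.
Each is the last Tuesday of its month (at least one falls on the 29th or later, ruling out '4th Tuesday').
Last Tuesday of December 2034: December 26, 2034.
January 2035 ends with Tuesday January 30, 2035.
February 2035 ends with Tuesday February 27, 2035.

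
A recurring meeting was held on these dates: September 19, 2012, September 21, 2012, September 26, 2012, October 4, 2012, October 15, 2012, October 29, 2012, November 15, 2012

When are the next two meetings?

Intervals are 2, 5, 8, 11, 14, 17 days — an arithmetic progression with common difference 3.
Next gap: 20 days. November 15, 2012 + 20 days = December 5, 2012.
Next gap: 23 days. December 5, 2012 + 23 days = December 28, 2012.

December 5, 2012; December 28, 2012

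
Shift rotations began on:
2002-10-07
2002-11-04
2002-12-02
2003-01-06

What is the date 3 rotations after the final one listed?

2003-04-07

Gaps: 28, 28, 35 days — a mix of 28 and 35. Every date is a Monday.
Each is the 1st Monday of its month.
1st Monday of February 2003: 2003-02-03.
1st Monday of March 2003: 2003-03-03.
1st Monday of April 2003: 2003-04-07.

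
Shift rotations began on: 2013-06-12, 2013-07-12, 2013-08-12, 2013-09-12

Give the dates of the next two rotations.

Each date is the 12th; the gaps (30, 31, 31) track the month lengths.
The rule is the 12th of each month.
October 2013: 2013-10-12.
Next: November 2013 → 2013-11-12.

2013-10-12, 2013-11-12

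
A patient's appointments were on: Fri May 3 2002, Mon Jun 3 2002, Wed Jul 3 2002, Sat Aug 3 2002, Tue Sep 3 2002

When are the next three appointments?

Gaps: 31, 30, 31, 31 days — not constant. Every event is on the 3rd of the month.
Pattern: the 3rd of each month.
October 2002: Thu Oct 3 2002.
November 2002: Sun Nov 3 2002.
Next: December 2002 → Tue Dec 3 2002.

Thu Oct 3 2002, Sun Nov 3 2002, Tue Dec 3 2002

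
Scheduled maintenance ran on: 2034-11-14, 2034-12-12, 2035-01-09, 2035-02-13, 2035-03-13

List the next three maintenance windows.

2035-04-10, 2035-05-08, 2035-06-12

All dates are Tuesdays, 28, 28, 35, 28 days apart.
Specifically, the 2nd Tuesday of each month.
2nd Tuesday of April 2035: 2035-04-10.
2nd Tuesday of May 2035: 2035-05-08.
June 2035 — 2nd Tuesday is 2035-06-12.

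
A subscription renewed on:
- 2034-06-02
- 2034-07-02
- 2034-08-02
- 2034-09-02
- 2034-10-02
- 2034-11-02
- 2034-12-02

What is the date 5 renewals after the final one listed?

2035-05-02

Gaps: 30, 31, 31, 30, 31, 30 days — not constant. Every event is on the 2nd of the month.
Pattern: the 2nd of each month.
January 2035: 2035-01-02.
February 2035: 2035-02-02.
Next: March 2035 → 2035-03-02.
Next: April 2035 → 2035-04-02.
May 2035: 2035-05-02.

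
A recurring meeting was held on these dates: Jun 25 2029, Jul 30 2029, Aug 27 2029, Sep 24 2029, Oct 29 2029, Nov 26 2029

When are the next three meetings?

Every date is a Monday; gaps 35, 28, 28, 35, 28 days.
Each is the last Monday of its month (at least one falls on the 29th or later, ruling out '4th Monday').
December 2029 ends with Monday Dec 31 2029.
January 2030 ends with Monday Jan 28 2030.
Last Monday of February 2030: Feb 25 2030.

Dec 31 2029, Jan 28 2030, Feb 25 2030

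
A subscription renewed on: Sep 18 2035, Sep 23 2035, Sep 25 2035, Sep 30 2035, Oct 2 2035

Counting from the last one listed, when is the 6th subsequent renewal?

Gaps: 5, 2, 5, 2 days — not constant, but cyclic with period 2.
The events fall on every Tuesday and Sunday.
The following Sunday is Oct 7 2035.
Next Tuesday: Oct 9 2035.
The following Sunday is Oct 14 2035.
Next Tuesday: Oct 16 2035.
Next Sunday: Oct 21 2035.
Next Tuesday: Oct 23 2035.

Oct 23 2035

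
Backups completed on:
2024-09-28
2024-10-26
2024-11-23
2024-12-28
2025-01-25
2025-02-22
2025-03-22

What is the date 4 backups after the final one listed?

These are Saturdays at 28- or 35-day spacing (28, 28, 35, 28, 28, 28).
The pattern: 4th Saturday of the month.
4th Saturday of April 2025: 2025-04-26.
4th Saturday of May 2025: 2025-05-24.
4th Saturday of June 2025: 2025-06-28.
July 2025 — 4th Saturday is 2025-07-26.

2025-07-26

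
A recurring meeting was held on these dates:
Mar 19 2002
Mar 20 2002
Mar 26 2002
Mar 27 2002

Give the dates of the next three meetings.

Gaps: 1, 6, 1 days — not constant, but cyclic with period 2.
The events fall on every Tuesday and Wednesday.
The following Tuesday is Apr 2 2002.
The following Wednesday is Apr 3 2002.
Next Tuesday: Apr 9 2002.

Apr 2 2002, Apr 3 2002, Apr 9 2002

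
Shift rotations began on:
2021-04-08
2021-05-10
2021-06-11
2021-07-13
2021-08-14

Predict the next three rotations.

Gaps between consecutive events: 32, 32, 32, 32 days — a constant 32-day interval.
2021-08-14 + 32 days = 2021-09-15.
2021-09-15 + 32 days = 2021-10-17.
2021-10-17 + 32 days = 2021-11-18.

2021-09-15, 2021-10-17, 2021-11-18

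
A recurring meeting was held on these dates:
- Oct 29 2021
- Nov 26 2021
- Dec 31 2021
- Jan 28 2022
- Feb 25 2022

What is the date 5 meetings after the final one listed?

All Fridays; the gaps (28, 35, 28, 28) vary with month length.
This is the last Friday of each month.
March 2022 ends with Friday Mar 25 2022.
Last Friday of April 2022: Apr 29 2022.
Last Friday of May 2022: May 27 2022.
June 2022 ends with Friday Jun 24 2022.
Last Friday of July 2022: Jul 29 2022.

Jul 29 2022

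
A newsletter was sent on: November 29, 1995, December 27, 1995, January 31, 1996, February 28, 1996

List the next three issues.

March 27, 1996; April 24, 1996; May 29, 1996

These are Wednesdays with 28, 35, 28-day gaps.
Each is the final Wednesday of its month — November 29, 1995 is past the 28th, so '4th Wednesday' doesn't fit.
March 1996 ends with Wednesday March 27, 1996.
Last Wednesday of April 1996: April 24, 1996.
May 1996 ends with Wednesday May 29, 1996.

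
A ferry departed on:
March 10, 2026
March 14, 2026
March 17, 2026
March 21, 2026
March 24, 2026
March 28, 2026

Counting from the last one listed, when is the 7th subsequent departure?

April 21, 2026

The gap pattern 4, 3, 4, 3, 4 repeats every 2 events.
These are the Tuesdays and Saturdays of each week.
Next Tuesday: March 31, 2026.
The following Saturday is April 4, 2026.
The following Tuesday is April 7, 2026.
The following Saturday is April 11, 2026.
The following Tuesday is April 14, 2026.
Next Saturday: April 18, 2026.
The following Tuesday is April 21, 2026.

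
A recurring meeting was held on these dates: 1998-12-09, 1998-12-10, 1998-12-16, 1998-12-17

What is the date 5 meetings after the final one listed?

1999-01-06

Gaps: 1, 6, 1 days — not constant, but cyclic with period 2.
The events fall on every Wednesday and Thursday.
Next Wednesday: 1998-12-23.
The following Thursday is 1998-12-24.
The following Wednesday is 1998-12-30.
The following Thursday is 1998-12-31.
The following Wednesday is 1999-01-06.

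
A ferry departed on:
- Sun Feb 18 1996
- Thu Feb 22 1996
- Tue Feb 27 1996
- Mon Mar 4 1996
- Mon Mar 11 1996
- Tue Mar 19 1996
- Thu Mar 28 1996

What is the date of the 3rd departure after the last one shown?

The spacing grows by 1 each time: 4, 5, 6, 7, 8, 9 days.
Next gap: 10 days. Thu Mar 28 1996 + 10 days = Sun Apr 7 1996.
Next gap: 11 days. Sun Apr 7 1996 + 11 days = Thu Apr 18 1996.
Next gap: 12 days. Thu Apr 18 1996 + 12 days = Tue Apr 30 1996.

Tue Apr 30 1996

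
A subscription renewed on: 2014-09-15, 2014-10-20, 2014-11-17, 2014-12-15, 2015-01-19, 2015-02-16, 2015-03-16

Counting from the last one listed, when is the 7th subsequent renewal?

2015-10-19

These are Mondays at 28- or 35-day spacing (35, 28, 28, 35, 28, 28).
The pattern: 3rd Monday of the month.
3rd Monday of April 2015: 2015-04-20.
3rd Monday of May 2015: 2015-05-18.
June 2015 — 3rd Monday is 2015-06-15.
July 2015 — 3rd Monday is 2015-07-20.
August 2015 — 3rd Monday is 2015-08-17.
3rd Monday of September 2015: 2015-09-21.
October 2015 — 3rd Monday is 2015-10-19.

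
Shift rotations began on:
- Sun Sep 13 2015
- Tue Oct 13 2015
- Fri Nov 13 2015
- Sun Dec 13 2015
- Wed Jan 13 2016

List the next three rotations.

The day-of-month is always 13 (30, 31, 30, 31 days between events).
So this recurs on the 13th of each month.
Next: February 2016 → Sat Feb 13 2016.
March 2016: Sun Mar 13 2016.
April 2016: Wed Apr 13 2016.

Sat Feb 13 2016, Sun Mar 13 2016, Wed Apr 13 2016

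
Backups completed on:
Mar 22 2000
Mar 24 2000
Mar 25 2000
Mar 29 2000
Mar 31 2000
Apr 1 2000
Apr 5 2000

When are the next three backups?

Every event lands on a Wednesday or Friday or Saturday (gaps cycle 2, 1, 4, 2, 1, 4).
So the schedule is: every Wednesday, Friday and Saturday.
Next Friday: Apr 7 2000.
The following Saturday is Apr 8 2000.
The following Wednesday is Apr 12 2000.

Apr 7 2000, Apr 8 2000, Apr 12 2000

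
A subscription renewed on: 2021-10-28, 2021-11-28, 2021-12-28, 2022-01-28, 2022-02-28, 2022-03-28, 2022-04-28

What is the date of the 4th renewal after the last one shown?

Each date is the 28th; the gaps (31, 30, 31, 31, 28, 31) track the month lengths.
The rule is the 28th of each month.
Next: May 2022 → 2022-05-28.
June 2022: 2022-06-28.
Next: July 2022 → 2022-07-28.
August 2022: 2022-08-28.

2022-08-28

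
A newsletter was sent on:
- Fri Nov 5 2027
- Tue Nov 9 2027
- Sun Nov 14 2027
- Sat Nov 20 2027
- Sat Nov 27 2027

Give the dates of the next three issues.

The spacing grows by 1 each time: 4, 5, 6, 7 days.
Next gap: 8 days. Sat Nov 27 2027 + 8 days = Sun Dec 5 2027.
Next gap: 9 days. Sun Dec 5 2027 + 9 days = Tue Dec 14 2027.
Next gap: 10 days. Tue Dec 14 2027 + 10 days = Fri Dec 24 2027.

Sun Dec 5 2027, Tue Dec 14 2027, Fri Dec 24 2027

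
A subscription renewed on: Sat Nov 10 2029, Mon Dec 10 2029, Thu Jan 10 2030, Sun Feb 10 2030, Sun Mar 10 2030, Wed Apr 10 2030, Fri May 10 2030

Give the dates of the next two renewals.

Mon Jun 10 2030, Wed Jul 10 2030

The day-of-month is always 10 (30, 31, 31, 28, 31, 30 days between events).
So this recurs on the 10th of each month.
Next: June 2030 → Mon Jun 10 2030.
July 2030: Wed Jul 10 2030.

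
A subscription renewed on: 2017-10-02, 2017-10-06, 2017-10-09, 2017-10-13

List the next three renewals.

Every event lands on a Monday or Friday (gaps cycle 4, 3, 4).
So the schedule is: every Monday and Friday.
The following Monday is 2017-10-16.
The following Friday is 2017-10-20.
Next Monday: 2017-10-23.

2017-10-16, 2017-10-20, 2017-10-23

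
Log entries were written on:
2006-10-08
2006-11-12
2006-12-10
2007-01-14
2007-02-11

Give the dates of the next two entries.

2007-03-11, 2007-04-08

All dates are Sundays, 35, 28, 35, 28 days apart.
Specifically, the 2nd Sunday of each month.
March 2007 — 2nd Sunday is 2007-03-11.
April 2007 — 2nd Sunday is 2007-04-08.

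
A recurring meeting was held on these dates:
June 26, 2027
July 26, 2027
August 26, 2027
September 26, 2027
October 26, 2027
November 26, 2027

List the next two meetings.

Each date is the 26th; the gaps (30, 31, 31, 30, 31) track the month lengths.
The rule is the 26th of each month.
Next: December 2027 → December 26, 2027.
January 2028: January 26, 2028.

December 26, 2027; January 26, 2028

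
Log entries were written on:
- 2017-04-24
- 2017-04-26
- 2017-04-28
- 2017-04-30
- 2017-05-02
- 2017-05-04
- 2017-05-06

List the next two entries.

Every event comes 2 days after the last (2, 2, 2, 2, 2, 2).
2017-05-06 + 2 days = 2017-05-08.
2017-05-08 + 2 days = 2017-05-10.

2017-05-08, 2017-05-10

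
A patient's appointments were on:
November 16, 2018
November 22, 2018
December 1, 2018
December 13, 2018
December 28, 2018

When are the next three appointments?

January 15, 2019; February 5, 2019; March 1, 2019

The spacing grows by 3 each time: 6, 9, 12, 15 days.
Next gap: 18 days. December 28, 2018 + 18 days = January 15, 2019.
Next gap: 21 days. January 15, 2019 + 21 days = February 5, 2019.
Next gap: 24 days. February 5, 2019 + 24 days = March 1, 2019.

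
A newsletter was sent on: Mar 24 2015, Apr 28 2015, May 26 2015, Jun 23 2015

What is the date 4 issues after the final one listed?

Gaps: 35, 28, 28 days — a mix of 28 and 35. Every date is a Tuesday.
Each is the 4th Tuesday of its month.
July 2015 — 4th Tuesday is Jul 28 2015.
4th Tuesday of August 2015: Aug 25 2015.
4th Tuesday of September 2015: Sep 22 2015.
October 2015 — 4th Tuesday is Oct 27 2015.

Oct 27 2015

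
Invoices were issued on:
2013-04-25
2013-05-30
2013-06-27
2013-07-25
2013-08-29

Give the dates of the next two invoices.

These are Thursdays with 35, 28, 28, 35-day gaps.
Each is the final Thursday of its month — 2013-05-30 is past the 28th, so '4th Thursday' doesn't fit.
September 2013 ends with Thursday 2013-09-26.
October 2013 ends with Thursday 2013-10-31.

2013-09-26, 2013-10-31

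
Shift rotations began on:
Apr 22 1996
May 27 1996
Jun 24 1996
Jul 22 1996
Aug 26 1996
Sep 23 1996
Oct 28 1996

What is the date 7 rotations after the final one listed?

May 26 1997

These are Mondays at 28- or 35-day spacing (35, 28, 28, 35, 28, 35).
The pattern: 4th Monday of the month.
November 1996 — 4th Monday is Nov 25 1996.
December 1996 — 4th Monday is Dec 23 1996.
January 1997 — 4th Monday is Jan 27 1997.
4th Monday of February 1997: Feb 24 1997.
4th Monday of March 1997: Mar 24 1997.
4th Monday of April 1997: Apr 28 1997.
May 1997 — 4th Monday is May 26 1997.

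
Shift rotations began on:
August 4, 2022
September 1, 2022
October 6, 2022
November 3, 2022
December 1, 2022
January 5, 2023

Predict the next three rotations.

These are Thursdays at 28- or 35-day spacing (28, 35, 28, 28, 35).
The pattern: 1st Thursday of the month.
1st Thursday of February 2023: February 2, 2023.
1st Thursday of March 2023: March 2, 2023.
1st Thursday of April 2023: April 6, 2023.

February 2, 2023; March 2, 2023; April 6, 2023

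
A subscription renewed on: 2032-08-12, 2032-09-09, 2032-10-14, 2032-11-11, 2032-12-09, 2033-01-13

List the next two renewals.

2033-02-10, 2033-03-10

All dates are Thursdays, 28, 35, 28, 28, 35 days apart.
Specifically, the 2nd Thursday of each month.
February 2033 — 2nd Thursday is 2033-02-10.
March 2033 — 2nd Thursday is 2033-03-10.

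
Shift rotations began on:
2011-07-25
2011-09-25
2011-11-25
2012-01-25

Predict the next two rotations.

The day-of-month is always 25 (62, 61, 61 days between events).
So this recurs on the 25th of every 2 months.
March 2012: 2012-03-25.
May 2012: 2012-05-25.

2012-03-25, 2012-05-25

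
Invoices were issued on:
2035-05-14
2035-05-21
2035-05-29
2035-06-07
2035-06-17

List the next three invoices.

The spacing grows by 1 each time: 7, 8, 9, 10 days.
Next gap: 11 days. 2035-06-17 + 11 days = 2035-06-28.
Next gap: 12 days. 2035-06-28 + 12 days = 2035-07-10.
Next gap: 13 days. 2035-07-10 + 13 days = 2035-07-23.

2035-06-28, 2035-07-10, 2035-07-23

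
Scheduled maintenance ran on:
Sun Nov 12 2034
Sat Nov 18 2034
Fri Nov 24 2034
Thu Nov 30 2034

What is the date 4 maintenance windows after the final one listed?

Sun Dec 24 2034

The spacing is 6, 6, 6 days — always 6 days.
Thu Nov 30 2034 + 6 days = Wed Dec 6 2034.
Wed Dec 6 2034 + 6 days = Tue Dec 12 2034.
Tue Dec 12 2034 + 6 days = Mon Dec 18 2034.
Mon Dec 18 2034 + 6 days = Sun Dec 24 2034.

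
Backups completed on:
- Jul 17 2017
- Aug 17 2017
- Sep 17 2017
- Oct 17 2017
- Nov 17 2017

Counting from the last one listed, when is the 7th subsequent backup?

The day-of-month is always 17 (31, 31, 30, 31 days between events).
So this recurs on the 17th of each month.
Next: December 2017 → Dec 17 2017.
January 2018: Jan 17 2018.
February 2018: Feb 17 2018.
Next: March 2018 → Mar 17 2018.
Next: April 2018 → Apr 17 2018.
Next: May 2018 → May 17 2018.
June 2018: Jun 17 2018.

Jun 17 2018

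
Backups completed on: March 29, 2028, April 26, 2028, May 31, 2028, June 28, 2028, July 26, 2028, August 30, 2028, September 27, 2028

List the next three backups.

October 25, 2028; November 29, 2028; December 27, 2028

Every date is a Wednesday; gaps 28, 35, 28, 28, 35, 28 days.
Each is the last Wednesday of its month (at least one falls on the 29th or later, ruling out '4th Wednesday').
Last Wednesday of October 2028: October 25, 2028.
Last Wednesday of November 2028: November 29, 2028.
Last Wednesday of December 2028: December 27, 2028.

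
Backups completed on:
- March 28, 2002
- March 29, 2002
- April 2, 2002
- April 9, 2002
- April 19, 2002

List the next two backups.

May 2, 2002; May 18, 2002

The spacing grows by 3 each time: 1, 4, 7, 10 days.
Next gap: 13 days. April 19, 2002 + 13 days = May 2, 2002.
Next gap: 16 days. May 2, 2002 + 16 days = May 18, 2002.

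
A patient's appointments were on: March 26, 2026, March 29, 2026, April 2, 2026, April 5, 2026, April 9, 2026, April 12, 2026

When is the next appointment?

April 16, 2026

Gaps: 3, 4, 3, 4, 3 days — not constant, but cyclic with period 2.
The events fall on every Thursday and Sunday.
The following Thursday is April 16, 2026.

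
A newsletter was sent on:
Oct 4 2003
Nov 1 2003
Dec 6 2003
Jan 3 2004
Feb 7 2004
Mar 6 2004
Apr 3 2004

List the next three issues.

May 1 2004, Jun 5 2004, Jul 3 2004

These are Saturdays at 28- or 35-day spacing (28, 35, 28, 35, 28, 28).
The pattern: 1st Saturday of the month.
1st Saturday of May 2004: May 1 2004.
June 2004 — 1st Saturday is Jun 5 2004.
July 2004 — 1st Saturday is Jul 3 2004.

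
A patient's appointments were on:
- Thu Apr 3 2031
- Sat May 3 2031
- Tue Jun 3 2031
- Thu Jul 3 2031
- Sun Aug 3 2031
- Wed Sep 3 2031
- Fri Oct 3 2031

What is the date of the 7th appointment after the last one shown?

Mon May 3 2032

Gaps: 30, 31, 30, 31, 31, 30 days — not constant. Every event is on the 3rd of the month.
Pattern: the 3rd of each month.
November 2031: Mon Nov 3 2031.
December 2031: Wed Dec 3 2031.
Next: January 2032 → Sat Jan 3 2032.
Next: February 2032 → Tue Feb 3 2032.
Next: March 2032 → Wed Mar 3 2032.
April 2032: Sat Apr 3 2032.
Next: May 2032 → Mon May 3 2032.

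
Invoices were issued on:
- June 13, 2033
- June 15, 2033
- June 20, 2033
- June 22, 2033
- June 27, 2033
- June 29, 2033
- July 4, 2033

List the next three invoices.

Every event lands on a Monday or Wednesday (gaps cycle 2, 5, 2, 5, 2, 5).
So the schedule is: every Monday and Wednesday.
Next Wednesday: July 6, 2033.
Next Monday: July 11, 2033.
Next Wednesday: July 13, 2033.

July 6, 2033; July 11, 2033; July 13, 2033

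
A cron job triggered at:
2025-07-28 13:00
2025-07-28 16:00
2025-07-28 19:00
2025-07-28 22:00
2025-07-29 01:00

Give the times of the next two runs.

2025-07-29 04:00, 2025-07-29 07:00

Spacing: 3, 3, 3, 3 h — constant 3 h.
2025-07-29 01:00 + 3 h = 2025-07-29 04:00.
2025-07-29 04:00 + 3 h = 2025-07-29 07:00.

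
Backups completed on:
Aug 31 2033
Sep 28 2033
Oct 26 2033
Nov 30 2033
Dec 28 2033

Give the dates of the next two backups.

Jan 25 2034, Feb 22 2034

All Wednesdays; the gaps (28, 28, 35, 28) vary with month length.
This is the last Wednesday of each month.
January 2034 ends with Wednesday Jan 25 2034.
Last Wednesday of February 2034: Feb 22 2034.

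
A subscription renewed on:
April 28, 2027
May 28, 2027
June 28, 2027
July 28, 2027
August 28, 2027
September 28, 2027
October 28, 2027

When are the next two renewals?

Each date is the 28th; the gaps (30, 31, 30, 31, 31, 30) track the month lengths.
The rule is the 28th of each month.
November 2027: November 28, 2027.
Next: December 2027 → December 28, 2027.

November 28, 2027; December 28, 2027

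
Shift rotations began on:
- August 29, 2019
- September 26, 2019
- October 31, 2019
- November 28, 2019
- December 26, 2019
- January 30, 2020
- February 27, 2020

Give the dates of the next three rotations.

March 26, 2020; April 30, 2020; May 28, 2020

Every date is a Thursday; gaps 28, 35, 28, 28, 35, 28 days.
Each is the last Thursday of its month (at least one falls on the 29th or later, ruling out '4th Thursday').
March 2020 ends with Thursday March 26, 2020.
April 2020 ends with Thursday April 30, 2020.
Last Thursday of May 2020: May 28, 2020.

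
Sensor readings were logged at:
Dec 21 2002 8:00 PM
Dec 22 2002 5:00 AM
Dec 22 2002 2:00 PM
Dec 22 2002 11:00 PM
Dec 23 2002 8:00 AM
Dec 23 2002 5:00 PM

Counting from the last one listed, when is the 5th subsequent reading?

The interval is a steady 9 hours (9, 9, 9, 9, 9).
Dec 23 2002 5:00 PM + 9 h = Dec 24 2002 2:00 AM.
Dec 24 2002 2:00 AM + 9 h = Dec 24 2002 11:00 AM.
Dec 24 2002 11:00 AM + 9 h = Dec 24 2002 8:00 PM.
Dec 24 2002 8:00 PM + 9 h = Dec 25 2002 5:00 AM.
Dec 25 2002 5:00 AM + 9 h = Dec 25 2002 2:00 PM.

Dec 25 2002 2:00 PM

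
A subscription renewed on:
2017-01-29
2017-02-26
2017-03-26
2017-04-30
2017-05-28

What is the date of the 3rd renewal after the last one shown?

2017-08-27

All Sundays; the gaps (28, 28, 35, 28) vary with month length.
This is the last Sunday of each month.
June 2017 ends with Sunday 2017-06-25.
Last Sunday of July 2017: 2017-07-30.
Last Sunday of August 2017: 2017-08-27.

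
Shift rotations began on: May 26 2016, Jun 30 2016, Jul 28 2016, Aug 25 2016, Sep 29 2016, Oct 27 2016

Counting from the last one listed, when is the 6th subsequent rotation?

Apr 27 2017

These are Thursdays with 35, 28, 28, 35, 28-day gaps.
Each is the final Thursday of its month — Jun 30 2016 is past the 28th, so '4th Thursday' doesn't fit.
November 2016 ends with Thursday Nov 24 2016.
December 2016 ends with Thursday Dec 29 2016.
January 2017 ends with Thursday Jan 26 2017.
February 2017 ends with Thursday Feb 23 2017.
Last Thursday of March 2017: Mar 30 2017.
April 2017 ends with Thursday Apr 27 2017.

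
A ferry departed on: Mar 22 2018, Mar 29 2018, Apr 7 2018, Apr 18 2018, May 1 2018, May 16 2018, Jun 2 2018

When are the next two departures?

Gaps: 7, 9, 11, 13, 15, 17 days — each gap is 2 larger than the previous one.
Next gap: 19 days. Jun 2 2018 + 19 days = Jun 21 2018.
Next gap: 21 days. Jun 21 2018 + 21 days = Jul 12 2018.

Jun 21 2018, Jul 12 2018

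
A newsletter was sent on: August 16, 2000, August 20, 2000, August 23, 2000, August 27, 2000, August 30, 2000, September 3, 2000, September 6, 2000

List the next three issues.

The gap pattern 4, 3, 4, 3, 4, 3 repeats every 2 events.
These are the Wednesdays and Sundays of each week.
Next Sunday: September 10, 2000.
Next Wednesday: September 13, 2000.
The following Sunday is September 17, 2000.

September 10, 2000; September 13, 2000; September 17, 2000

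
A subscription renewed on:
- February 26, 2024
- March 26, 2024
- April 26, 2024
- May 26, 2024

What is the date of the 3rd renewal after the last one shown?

August 26, 2024

Each date is the 26th; the gaps (29, 31, 30) track the month lengths.
The rule is the 26th of each month.
June 2024: June 26, 2024.
July 2024: July 26, 2024.
Next: August 2024 → August 26, 2024.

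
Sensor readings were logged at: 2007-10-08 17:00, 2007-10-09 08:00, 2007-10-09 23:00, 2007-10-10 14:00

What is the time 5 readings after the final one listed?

The interval is a steady 15 hours (15, 15, 15).
2007-10-10 14:00 + 15 h = 2007-10-11 05:00.
2007-10-11 05:00 + 15 h = 2007-10-11 20:00.
2007-10-11 20:00 + 15 h = 2007-10-12 11:00.
2007-10-12 11:00 + 15 h = 2007-10-13 02:00.
2007-10-13 02:00 + 15 h = 2007-10-13 17:00.

2007-10-13 17:00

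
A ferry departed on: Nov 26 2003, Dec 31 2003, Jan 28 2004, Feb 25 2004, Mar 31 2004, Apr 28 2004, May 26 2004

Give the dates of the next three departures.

Jun 30 2004, Jul 28 2004, Aug 25 2004

Every date is a Wednesday; gaps 35, 28, 28, 35, 28, 28 days.
Each is the last Wednesday of its month (at least one falls on the 29th or later, ruling out '4th Wednesday').
Last Wednesday of June 2004: Jun 30 2004.
Last Wednesday of July 2004: Jul 28 2004.
August 2004 ends with Wednesday Aug 25 2004.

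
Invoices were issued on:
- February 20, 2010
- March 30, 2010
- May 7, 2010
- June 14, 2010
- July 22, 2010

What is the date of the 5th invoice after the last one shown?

January 28, 2011

The spacing is 38, 38, 38, 38 days — always 38 days.
July 22, 2010 + 38 days = August 29, 2010.
August 29, 2010 + 38 days = October 6, 2010.
October 6, 2010 + 38 days = November 13, 2010.
November 13, 2010 + 38 days = December 21, 2010.
December 21, 2010 + 38 days = January 28, 2011.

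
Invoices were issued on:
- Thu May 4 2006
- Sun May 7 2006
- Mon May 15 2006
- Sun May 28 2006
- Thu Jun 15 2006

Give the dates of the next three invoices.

Intervals are 3, 8, 13, 18 days — an arithmetic progression with common difference 5.
Next gap: 23 days. Thu Jun 15 2006 + 23 days = Sat Jul 8 2006.
Next gap: 28 days. Sat Jul 8 2006 + 28 days = Sat Aug 5 2006.
Next gap: 33 days. Sat Aug 5 2006 + 33 days = Thu Sep 7 2006.

Sat Jul 8 2006, Sat Aug 5 2006, Thu Sep 7 2006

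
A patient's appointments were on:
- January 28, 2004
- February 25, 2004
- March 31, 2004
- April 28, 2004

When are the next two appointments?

May 26, 2004; June 30, 2004

Every date is a Wednesday; gaps 28, 35, 28 days.
Each is the last Wednesday of its month (at least one falls on the 29th or later, ruling out '4th Wednesday').
May 2004 ends with Wednesday May 26, 2004.
Last Wednesday of June 2004: June 30, 2004.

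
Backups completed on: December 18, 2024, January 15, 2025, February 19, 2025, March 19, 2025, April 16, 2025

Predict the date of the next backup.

May 21, 2025

All dates are Wednesdays, 28, 35, 28, 28 days apart.
Specifically, the 3rd Wednesday of each month.
3rd Wednesday of May 2025: May 21, 2025.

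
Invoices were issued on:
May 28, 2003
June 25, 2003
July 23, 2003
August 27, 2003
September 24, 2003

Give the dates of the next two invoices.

October 22, 2003; November 26, 2003

All dates are Wednesdays, 28, 28, 35, 28 days apart.
Specifically, the 4th Wednesday of each month.
October 2003 — 4th Wednesday is October 22, 2003.
4th Wednesday of November 2003: November 26, 2003.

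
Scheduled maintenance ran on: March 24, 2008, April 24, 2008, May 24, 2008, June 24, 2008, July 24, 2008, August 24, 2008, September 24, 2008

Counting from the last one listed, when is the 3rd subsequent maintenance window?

Gaps: 31, 30, 31, 30, 31, 31 days — not constant. Every event is on the 24th of the month.
Pattern: the 24th of each month.
October 2008: October 24, 2008.
November 2008: November 24, 2008.
Next: December 2008 → December 24, 2008.

December 24, 2008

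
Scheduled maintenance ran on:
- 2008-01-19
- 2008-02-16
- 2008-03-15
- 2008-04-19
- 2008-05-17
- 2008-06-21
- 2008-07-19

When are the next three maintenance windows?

Gaps: 28, 28, 35, 28, 35, 28 days — a mix of 28 and 35. Every date is a Saturday.
Each is the 3rd Saturday of its month.
3rd Saturday of August 2008: 2008-08-16.
3rd Saturday of September 2008: 2008-09-20.
3rd Saturday of October 2008: 2008-10-18.

2008-08-16, 2008-09-20, 2008-10-18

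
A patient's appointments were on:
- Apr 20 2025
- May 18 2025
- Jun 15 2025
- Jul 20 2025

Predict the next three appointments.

These are Sundays at 28- or 35-day spacing (28, 28, 35).
The pattern: 3rd Sunday of the month.
3rd Sunday of August 2025: Aug 17 2025.
September 2025 — 3rd Sunday is Sep 21 2025.
October 2025 — 3rd Sunday is Oct 19 2025.

Aug 17 2025, Sep 21 2025, Oct 19 2025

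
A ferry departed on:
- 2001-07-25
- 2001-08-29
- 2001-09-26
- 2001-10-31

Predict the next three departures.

2001-11-28, 2001-12-26, 2002-01-30

All Wednesdays; the gaps (35, 28, 35) vary with month length.
This is the last Wednesday of each month.
Last Wednesday of November 2001: 2001-11-28.
December 2001 ends with Wednesday 2001-12-26.
Last Wednesday of January 2002: 2002-01-30.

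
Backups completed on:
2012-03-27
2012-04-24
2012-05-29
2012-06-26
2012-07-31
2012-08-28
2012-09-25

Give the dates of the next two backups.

These are Tuesdays with 28, 35, 28, 35, 28, 28-day gaps.
Each is the final Tuesday of its month — 2012-05-29 is past the 28th, so '4th Tuesday' doesn't fit.
October 2012 ends with Tuesday 2012-10-30.
November 2012 ends with Tuesday 2012-11-27.

2012-10-30, 2012-11-27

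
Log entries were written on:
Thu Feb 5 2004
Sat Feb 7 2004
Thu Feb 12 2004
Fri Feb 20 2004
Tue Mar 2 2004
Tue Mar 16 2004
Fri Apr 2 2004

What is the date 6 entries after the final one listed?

Tue Sep 14 2004

The spacing grows by 3 each time: 2, 5, 8, 11, 14, 17 days.
Next gap: 20 days. Fri Apr 2 2004 + 20 days = Thu Apr 22 2004.
Next gap: 23 days. Thu Apr 22 2004 + 23 days = Sat May 15 2004.
Next gap: 26 days. Sat May 15 2004 + 26 days = Thu Jun 10 2004.
Next gap: 29 days. Thu Jun 10 2004 + 29 days = Fri Jul 9 2004.
Next gap: 32 days. Fri Jul 9 2004 + 32 days = Tue Aug 10 2004.
Next gap: 35 days. Tue Aug 10 2004 + 35 days = Tue Sep 14 2004.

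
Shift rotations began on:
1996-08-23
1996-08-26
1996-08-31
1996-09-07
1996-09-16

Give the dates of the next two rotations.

1996-09-27, 1996-10-10

Intervals are 3, 5, 7, 9 days — an arithmetic progression with common difference 2.
Next gap: 11 days. 1996-09-16 + 11 days = 1996-09-27.
Next gap: 13 days. 1996-09-27 + 13 days = 1996-10-10.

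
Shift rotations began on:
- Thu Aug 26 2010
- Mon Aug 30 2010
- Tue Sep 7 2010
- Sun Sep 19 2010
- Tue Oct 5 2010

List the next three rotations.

Mon Oct 25 2010, Thu Nov 18 2010, Thu Dec 16 2010

The spacing grows by 4 each time: 4, 8, 12, 16 days.
Next gap: 20 days. Tue Oct 5 2010 + 20 days = Mon Oct 25 2010.
Next gap: 24 days. Mon Oct 25 2010 + 24 days = Thu Nov 18 2010.
Next gap: 28 days. Thu Nov 18 2010 + 28 days = Thu Dec 16 2010.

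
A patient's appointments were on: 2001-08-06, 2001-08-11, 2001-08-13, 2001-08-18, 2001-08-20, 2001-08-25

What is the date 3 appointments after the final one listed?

2001-09-03

Gaps: 5, 2, 5, 2, 5 days — not constant, but cyclic with period 2.
The events fall on every Monday and Saturday.
The following Monday is 2001-08-27.
The following Saturday is 2001-09-01.
The following Monday is 2001-09-03.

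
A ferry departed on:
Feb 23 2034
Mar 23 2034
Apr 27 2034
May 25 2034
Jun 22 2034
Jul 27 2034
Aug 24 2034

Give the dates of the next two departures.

Gaps: 28, 35, 28, 28, 35, 28 days — a mix of 28 and 35. Every date is a Thursday.
Each is the 4th Thursday of its month.
September 2034 — 4th Thursday is Sep 28 2034.
October 2034 — 4th Thursday is Oct 26 2034.

Sep 28 2034, Oct 26 2034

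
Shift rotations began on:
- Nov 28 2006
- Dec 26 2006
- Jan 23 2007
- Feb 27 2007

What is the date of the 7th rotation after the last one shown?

Gaps: 28, 28, 35 days — a mix of 28 and 35. Every date is a Tuesday.
Each is the 4th Tuesday of its month.
March 2007 — 4th Tuesday is Mar 27 2007.
4th Tuesday of April 2007: Apr 24 2007.
May 2007 — 4th Tuesday is May 22 2007.
4th Tuesday of June 2007: Jun 26 2007.
July 2007 — 4th Tuesday is Jul 24 2007.
August 2007 — 4th Tuesday is Aug 28 2007.
4th Tuesday of September 2007: Sep 25 2007.

Sep 25 2007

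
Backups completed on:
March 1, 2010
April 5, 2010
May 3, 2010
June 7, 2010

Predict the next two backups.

July 5, 2010; August 2, 2010

All dates are Mondays, 35, 28, 35 days apart.
Specifically, the 1st Monday of each month.
1st Monday of July 2010: July 5, 2010.
1st Monday of August 2010: August 2, 2010.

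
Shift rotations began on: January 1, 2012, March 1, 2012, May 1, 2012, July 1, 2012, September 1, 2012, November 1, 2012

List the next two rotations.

January 1, 2013; March 1, 2013

The day-of-month is always 1 (60, 61, 61, 62, 61 days between events).
So this recurs on the 1st of every 2 months.
January 2013: January 1, 2013.
Next: March 2013 → March 1, 2013.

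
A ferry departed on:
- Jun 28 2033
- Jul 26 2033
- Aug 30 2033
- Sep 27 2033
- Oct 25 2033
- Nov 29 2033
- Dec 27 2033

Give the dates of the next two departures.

All Tuesdays; the gaps (28, 35, 28, 28, 35, 28) vary with month length.
This is the last Tuesday of each month.
January 2034 ends with Tuesday Jan 31 2034.
Last Tuesday of February 2034: Feb 28 2034.

Jan 31 2034, Feb 28 2034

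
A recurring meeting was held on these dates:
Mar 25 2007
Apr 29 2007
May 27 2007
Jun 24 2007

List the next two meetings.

Jul 29 2007, Aug 26 2007

Every date is a Sunday; gaps 35, 28, 28 days.
Each is the last Sunday of its month (at least one falls on the 29th or later, ruling out '4th Sunday').
Last Sunday of July 2007: Jul 29 2007.
August 2007 ends with Sunday Aug 26 2007.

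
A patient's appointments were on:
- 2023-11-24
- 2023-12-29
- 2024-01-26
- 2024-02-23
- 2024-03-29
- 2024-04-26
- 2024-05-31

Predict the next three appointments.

2024-06-28, 2024-07-26, 2024-08-30

All Fridays; the gaps (35, 28, 28, 35, 28, 35) vary with month length.
This is the last Friday of each month.
Last Friday of June 2024: 2024-06-28.
July 2024 ends with Friday 2024-07-26.
August 2024 ends with Friday 2024-08-30.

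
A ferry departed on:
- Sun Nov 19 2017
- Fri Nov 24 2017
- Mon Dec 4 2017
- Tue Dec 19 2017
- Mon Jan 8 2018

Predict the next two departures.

The spacing grows by 5 each time: 5, 10, 15, 20 days.
Next gap: 25 days. Mon Jan 8 2018 + 25 days = Fri Feb 2 2018.
Next gap: 30 days. Fri Feb 2 2018 + 30 days = Sun Mar 4 2018.

Fri Feb 2 2018, Sun Mar 4 2018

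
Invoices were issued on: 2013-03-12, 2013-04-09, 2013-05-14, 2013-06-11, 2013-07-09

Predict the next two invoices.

Gaps: 28, 35, 28, 28 days — a mix of 28 and 35. Every date is a Tuesday.
Each is the 2nd Tuesday of its month.
2nd Tuesday of August 2013: 2013-08-13.
2nd Tuesday of September 2013: 2013-09-10.

2013-08-13, 2013-09-10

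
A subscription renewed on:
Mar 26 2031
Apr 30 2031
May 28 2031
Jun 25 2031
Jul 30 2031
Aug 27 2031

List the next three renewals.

All Wednesdays; the gaps (35, 28, 28, 35, 28) vary with month length.
This is the last Wednesday of each month.
September 2031 ends with Wednesday Sep 24 2031.
October 2031 ends with Wednesday Oct 29 2031.
Last Wednesday of November 2031: Nov 26 2031.

Sep 24 2031, Oct 29 2031, Nov 26 2031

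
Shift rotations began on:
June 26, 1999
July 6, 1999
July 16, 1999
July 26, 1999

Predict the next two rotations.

The spacing is 10, 10, 10 days — always 10 days.
July 26, 1999 + 10 days = August 5, 1999.
August 5, 1999 + 10 days = August 15, 1999.

August 5, 1999; August 15, 1999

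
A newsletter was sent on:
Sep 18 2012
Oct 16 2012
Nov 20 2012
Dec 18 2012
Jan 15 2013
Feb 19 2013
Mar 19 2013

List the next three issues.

Gaps: 28, 35, 28, 28, 35, 28 days — a mix of 28 and 35. Every date is a Tuesday.
Each is the 3rd Tuesday of its month.
April 2013 — 3rd Tuesday is Apr 16 2013.
3rd Tuesday of May 2013: May 21 2013.
3rd Tuesday of June 2013: Jun 18 2013.

Apr 16 2013, May 21 2013, Jun 18 2013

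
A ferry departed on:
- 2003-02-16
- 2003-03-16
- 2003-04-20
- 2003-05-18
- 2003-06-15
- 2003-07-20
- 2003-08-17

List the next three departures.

Gaps: 28, 35, 28, 28, 35, 28 days — a mix of 28 and 35. Every date is a Sunday.
Each is the 3rd Sunday of its month.
3rd Sunday of September 2003: 2003-09-21.
3rd Sunday of October 2003: 2003-10-19.
November 2003 — 3rd Sunday is 2003-11-16.

2003-09-21, 2003-10-19, 2003-11-16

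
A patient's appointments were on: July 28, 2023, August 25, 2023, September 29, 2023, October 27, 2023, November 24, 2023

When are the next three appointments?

December 29, 2023; January 26, 2024; February 23, 2024

These are Fridays with 28, 35, 28, 28-day gaps.
Each is the final Friday of its month — September 29, 2023 is past the 28th, so '4th Friday' doesn't fit.
December 2023 ends with Friday December 29, 2023.
Last Friday of January 2024: January 26, 2024.
February 2024 ends with Friday February 23, 2024.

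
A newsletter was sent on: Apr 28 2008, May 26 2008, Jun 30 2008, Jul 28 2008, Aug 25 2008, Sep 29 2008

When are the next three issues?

Oct 27 2008, Nov 24 2008, Dec 29 2008

These are Mondays with 28, 35, 28, 28, 35-day gaps.
Each is the final Monday of its month — Jun 30 2008 is past the 28th, so '4th Monday' doesn't fit.
October 2008 ends with Monday Oct 27 2008.
Last Monday of November 2008: Nov 24 2008.
December 2008 ends with Monday Dec 29 2008.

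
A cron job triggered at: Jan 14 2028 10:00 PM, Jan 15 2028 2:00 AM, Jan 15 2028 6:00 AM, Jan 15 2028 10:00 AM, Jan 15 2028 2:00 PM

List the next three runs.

Gaps: 4, 4, 4, 4 hours — each event is 4 hours after the previous one.
Jan 15 2028 2:00 PM + 4 h = Jan 15 2028 6:00 PM.
Jan 15 2028 6:00 PM + 4 h = Jan 15 2028 10:00 PM.
Jan 15 2028 10:00 PM + 4 h = Jan 16 2028 2:00 AM.

Jan 15 2028 6:00 PM, Jan 15 2028 10:00 PM, Jan 16 2028 2:00 AM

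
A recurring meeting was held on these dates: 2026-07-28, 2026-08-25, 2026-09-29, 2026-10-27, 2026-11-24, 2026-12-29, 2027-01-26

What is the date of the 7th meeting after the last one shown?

2027-08-31

Every date is a Tuesday; gaps 28, 35, 28, 28, 35, 28 days.
Each is the last Tuesday of its month (at least one falls on the 29th or later, ruling out '4th Tuesday').
February 2027 ends with Tuesday 2027-02-23.
March 2027 ends with Tuesday 2027-03-30.
Last Tuesday of April 2027: 2027-04-27.
May 2027 ends with Tuesday 2027-05-25.
Last Tuesday of June 2027: 2027-06-29.
July 2027 ends with Tuesday 2027-07-27.
Last Tuesday of August 2027: 2027-08-31.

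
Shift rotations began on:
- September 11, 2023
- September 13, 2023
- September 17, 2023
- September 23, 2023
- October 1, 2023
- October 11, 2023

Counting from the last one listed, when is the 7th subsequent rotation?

February 14, 2024

Gaps: 2, 4, 6, 8, 10 days — each gap is 2 larger than the previous one.
Next gap: 12 days. October 11, 2023 + 12 days = October 23, 2023.
Next gap: 14 days. October 23, 2023 + 14 days = November 6, 2023.
Next gap: 16 days. November 6, 2023 + 16 days = November 22, 2023.
Next gap: 18 days. November 22, 2023 + 18 days = December 10, 2023.
Next gap: 20 days. December 10, 2023 + 20 days = December 30, 2023.
Next gap: 22 days. December 30, 2023 + 22 days = January 21, 2024.
Next gap: 24 days. January 21, 2024 + 24 days = February 14, 2024.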